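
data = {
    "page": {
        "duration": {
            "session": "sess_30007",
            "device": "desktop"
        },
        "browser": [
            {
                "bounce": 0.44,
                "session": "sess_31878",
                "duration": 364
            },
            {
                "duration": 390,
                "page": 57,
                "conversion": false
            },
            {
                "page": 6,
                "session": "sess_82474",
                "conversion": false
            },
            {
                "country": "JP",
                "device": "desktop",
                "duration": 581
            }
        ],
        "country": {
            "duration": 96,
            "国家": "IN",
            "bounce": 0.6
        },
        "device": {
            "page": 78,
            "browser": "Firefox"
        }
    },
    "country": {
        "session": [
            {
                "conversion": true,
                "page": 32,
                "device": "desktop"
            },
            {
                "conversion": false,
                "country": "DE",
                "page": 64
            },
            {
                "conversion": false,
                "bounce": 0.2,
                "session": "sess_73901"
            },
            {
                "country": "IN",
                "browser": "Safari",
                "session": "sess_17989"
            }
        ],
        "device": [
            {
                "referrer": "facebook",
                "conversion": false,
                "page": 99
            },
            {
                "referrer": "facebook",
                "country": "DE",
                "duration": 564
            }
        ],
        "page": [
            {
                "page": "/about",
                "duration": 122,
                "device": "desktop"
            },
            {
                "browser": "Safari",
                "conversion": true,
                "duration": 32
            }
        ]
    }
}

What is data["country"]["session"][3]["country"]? "IN"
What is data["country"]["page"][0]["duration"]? 122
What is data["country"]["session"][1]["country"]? "DE"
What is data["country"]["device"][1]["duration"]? 564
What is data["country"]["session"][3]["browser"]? "Safari"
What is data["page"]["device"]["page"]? 78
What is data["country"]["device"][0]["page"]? 99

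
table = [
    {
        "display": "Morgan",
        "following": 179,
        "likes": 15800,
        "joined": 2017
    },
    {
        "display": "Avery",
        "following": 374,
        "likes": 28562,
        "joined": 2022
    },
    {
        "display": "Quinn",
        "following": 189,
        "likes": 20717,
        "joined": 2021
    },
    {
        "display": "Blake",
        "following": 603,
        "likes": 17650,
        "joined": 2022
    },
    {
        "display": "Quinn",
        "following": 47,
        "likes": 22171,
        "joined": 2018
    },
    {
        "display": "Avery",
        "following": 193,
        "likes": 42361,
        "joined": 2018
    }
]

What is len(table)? 6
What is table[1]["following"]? 374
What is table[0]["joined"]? 2017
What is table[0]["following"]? 179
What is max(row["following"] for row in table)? 603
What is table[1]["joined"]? 2022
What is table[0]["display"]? "Morgan"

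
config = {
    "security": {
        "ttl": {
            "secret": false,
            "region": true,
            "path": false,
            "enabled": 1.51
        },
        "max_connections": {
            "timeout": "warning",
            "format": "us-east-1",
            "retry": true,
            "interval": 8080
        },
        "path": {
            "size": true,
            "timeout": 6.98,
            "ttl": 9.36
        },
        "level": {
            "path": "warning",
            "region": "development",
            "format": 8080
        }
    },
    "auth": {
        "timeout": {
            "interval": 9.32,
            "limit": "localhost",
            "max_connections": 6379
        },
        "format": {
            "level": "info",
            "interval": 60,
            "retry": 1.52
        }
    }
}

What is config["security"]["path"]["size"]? True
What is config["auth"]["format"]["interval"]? 60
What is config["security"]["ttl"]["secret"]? False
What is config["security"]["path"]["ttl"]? 9.36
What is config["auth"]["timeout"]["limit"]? "localhost"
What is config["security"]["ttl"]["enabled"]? 1.51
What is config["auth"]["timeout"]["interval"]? 9.32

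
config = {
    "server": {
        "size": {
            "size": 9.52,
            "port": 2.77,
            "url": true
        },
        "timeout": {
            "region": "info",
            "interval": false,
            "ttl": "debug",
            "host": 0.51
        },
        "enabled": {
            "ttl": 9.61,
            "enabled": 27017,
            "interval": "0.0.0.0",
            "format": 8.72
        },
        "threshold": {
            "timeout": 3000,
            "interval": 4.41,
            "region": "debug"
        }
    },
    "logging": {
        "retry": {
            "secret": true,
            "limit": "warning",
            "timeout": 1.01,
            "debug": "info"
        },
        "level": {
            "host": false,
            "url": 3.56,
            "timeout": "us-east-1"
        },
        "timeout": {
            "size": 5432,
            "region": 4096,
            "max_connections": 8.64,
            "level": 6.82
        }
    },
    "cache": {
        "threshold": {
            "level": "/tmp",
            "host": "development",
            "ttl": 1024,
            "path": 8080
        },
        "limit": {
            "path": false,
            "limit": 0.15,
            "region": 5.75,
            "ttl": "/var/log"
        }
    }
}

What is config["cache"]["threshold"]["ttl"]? 1024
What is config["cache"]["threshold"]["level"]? "/tmp"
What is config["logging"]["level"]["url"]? 3.56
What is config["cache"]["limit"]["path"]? False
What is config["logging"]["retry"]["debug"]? "info"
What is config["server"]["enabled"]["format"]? 8.72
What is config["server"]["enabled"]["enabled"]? 27017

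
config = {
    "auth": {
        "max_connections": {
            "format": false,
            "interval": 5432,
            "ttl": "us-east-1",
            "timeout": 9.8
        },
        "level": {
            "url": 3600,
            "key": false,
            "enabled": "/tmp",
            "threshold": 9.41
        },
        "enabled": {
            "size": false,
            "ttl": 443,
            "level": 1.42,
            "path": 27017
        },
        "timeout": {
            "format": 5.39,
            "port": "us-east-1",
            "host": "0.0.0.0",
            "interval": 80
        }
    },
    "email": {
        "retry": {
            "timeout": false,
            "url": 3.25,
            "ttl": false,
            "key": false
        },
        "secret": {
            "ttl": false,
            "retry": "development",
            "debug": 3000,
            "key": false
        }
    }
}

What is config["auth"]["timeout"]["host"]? "0.0.0.0"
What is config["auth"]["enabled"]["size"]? False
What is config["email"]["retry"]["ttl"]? False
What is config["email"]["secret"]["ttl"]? False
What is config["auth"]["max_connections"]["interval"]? 5432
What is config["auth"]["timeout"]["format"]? 5.39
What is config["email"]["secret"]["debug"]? 3000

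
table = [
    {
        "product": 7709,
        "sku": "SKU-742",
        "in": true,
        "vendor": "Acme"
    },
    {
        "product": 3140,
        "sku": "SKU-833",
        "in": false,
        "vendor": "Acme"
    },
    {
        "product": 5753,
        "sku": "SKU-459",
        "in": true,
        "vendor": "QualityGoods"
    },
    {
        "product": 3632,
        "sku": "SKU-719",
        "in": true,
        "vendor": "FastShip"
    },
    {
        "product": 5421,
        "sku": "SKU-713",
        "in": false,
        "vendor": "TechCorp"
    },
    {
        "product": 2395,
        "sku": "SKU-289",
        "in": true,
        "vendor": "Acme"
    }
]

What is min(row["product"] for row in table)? 2395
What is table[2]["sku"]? "SKU-459"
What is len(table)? 6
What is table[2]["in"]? True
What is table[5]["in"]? True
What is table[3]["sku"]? "SKU-719"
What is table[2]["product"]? 5753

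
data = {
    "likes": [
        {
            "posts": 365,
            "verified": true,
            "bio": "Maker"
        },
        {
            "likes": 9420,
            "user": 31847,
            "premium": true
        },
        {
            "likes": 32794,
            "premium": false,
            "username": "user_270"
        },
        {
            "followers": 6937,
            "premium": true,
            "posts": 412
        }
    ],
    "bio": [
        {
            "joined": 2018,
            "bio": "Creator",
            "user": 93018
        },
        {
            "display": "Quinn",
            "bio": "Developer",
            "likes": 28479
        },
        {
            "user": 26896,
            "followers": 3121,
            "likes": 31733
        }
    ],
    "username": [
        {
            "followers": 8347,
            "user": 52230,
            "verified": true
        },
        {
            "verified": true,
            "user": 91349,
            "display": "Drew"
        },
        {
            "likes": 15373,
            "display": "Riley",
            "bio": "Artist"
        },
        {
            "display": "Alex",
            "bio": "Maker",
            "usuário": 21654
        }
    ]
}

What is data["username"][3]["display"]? "Alex"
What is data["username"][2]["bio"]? "Artist"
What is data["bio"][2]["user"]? 26896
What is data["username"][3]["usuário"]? 21654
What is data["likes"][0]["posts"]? 365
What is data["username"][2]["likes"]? 15373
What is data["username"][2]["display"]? "Riley"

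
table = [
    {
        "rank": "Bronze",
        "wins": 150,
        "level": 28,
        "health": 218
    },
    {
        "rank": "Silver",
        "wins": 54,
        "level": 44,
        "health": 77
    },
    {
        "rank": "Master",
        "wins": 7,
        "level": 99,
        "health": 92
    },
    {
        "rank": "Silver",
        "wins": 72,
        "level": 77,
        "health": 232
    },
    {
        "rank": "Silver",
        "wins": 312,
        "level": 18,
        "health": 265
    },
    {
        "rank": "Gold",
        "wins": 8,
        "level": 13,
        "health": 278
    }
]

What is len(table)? 6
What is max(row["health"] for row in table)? 278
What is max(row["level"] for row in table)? 99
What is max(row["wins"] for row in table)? 312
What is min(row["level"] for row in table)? 13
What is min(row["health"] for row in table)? 77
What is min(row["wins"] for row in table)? 7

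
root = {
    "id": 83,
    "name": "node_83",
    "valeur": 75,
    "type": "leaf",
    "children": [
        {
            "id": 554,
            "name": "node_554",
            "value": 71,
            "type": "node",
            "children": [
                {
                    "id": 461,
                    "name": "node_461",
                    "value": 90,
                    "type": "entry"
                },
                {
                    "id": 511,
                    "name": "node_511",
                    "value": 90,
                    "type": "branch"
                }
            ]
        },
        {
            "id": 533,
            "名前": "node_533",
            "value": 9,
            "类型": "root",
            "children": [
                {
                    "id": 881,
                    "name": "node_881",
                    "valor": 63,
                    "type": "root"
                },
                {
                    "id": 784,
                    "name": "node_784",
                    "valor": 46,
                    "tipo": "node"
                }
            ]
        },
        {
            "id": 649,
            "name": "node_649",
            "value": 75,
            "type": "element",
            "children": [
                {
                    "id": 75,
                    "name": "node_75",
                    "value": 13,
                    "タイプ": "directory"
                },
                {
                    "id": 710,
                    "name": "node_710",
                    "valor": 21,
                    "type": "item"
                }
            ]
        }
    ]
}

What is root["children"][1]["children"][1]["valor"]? 46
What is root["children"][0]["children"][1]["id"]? 511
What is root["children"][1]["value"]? 9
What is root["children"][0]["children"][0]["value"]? 90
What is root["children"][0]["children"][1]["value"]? 90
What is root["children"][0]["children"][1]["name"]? "node_511"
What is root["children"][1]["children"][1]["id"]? 784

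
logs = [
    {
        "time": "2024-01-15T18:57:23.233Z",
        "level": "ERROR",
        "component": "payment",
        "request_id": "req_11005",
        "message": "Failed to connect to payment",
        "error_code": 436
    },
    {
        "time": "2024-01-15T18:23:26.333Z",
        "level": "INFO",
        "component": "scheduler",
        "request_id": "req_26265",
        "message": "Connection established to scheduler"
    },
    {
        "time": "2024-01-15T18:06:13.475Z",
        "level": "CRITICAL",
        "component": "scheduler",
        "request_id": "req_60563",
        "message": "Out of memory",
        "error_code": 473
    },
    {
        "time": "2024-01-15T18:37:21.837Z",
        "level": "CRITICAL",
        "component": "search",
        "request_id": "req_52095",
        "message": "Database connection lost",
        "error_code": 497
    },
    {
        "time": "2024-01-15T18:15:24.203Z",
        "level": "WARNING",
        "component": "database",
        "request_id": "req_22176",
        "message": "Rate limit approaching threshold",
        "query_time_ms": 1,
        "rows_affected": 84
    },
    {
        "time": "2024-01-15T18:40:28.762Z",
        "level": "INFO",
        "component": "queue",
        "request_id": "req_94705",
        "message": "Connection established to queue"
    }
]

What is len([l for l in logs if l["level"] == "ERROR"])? 1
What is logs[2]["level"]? "CRITICAL"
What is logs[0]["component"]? "payment"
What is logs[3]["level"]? "CRITICAL"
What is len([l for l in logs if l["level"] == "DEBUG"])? 0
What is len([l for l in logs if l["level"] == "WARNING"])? 1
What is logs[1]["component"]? "scheduler"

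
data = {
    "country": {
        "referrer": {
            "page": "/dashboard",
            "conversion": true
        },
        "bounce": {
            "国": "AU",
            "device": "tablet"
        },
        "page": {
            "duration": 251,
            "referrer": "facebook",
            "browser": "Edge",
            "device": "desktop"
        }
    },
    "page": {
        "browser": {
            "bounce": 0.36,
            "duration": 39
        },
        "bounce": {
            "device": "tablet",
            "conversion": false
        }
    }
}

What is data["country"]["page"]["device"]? "desktop"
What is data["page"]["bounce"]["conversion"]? False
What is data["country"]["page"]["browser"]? "Edge"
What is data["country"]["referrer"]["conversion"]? True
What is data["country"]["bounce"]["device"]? "tablet"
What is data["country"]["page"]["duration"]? 251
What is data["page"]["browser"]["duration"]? 39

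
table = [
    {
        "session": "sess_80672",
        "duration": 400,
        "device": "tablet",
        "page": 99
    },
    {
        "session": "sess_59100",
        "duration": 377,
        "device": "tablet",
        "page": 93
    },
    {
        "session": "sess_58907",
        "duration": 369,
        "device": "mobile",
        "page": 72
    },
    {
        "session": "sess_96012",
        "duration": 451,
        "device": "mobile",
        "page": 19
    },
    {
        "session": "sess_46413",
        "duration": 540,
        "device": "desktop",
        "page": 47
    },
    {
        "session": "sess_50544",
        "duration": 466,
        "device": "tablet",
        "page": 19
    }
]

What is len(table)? 6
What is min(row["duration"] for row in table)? 369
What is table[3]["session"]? "sess_96012"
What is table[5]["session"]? "sess_50544"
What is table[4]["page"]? 47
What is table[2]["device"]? "mobile"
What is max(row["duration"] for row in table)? 540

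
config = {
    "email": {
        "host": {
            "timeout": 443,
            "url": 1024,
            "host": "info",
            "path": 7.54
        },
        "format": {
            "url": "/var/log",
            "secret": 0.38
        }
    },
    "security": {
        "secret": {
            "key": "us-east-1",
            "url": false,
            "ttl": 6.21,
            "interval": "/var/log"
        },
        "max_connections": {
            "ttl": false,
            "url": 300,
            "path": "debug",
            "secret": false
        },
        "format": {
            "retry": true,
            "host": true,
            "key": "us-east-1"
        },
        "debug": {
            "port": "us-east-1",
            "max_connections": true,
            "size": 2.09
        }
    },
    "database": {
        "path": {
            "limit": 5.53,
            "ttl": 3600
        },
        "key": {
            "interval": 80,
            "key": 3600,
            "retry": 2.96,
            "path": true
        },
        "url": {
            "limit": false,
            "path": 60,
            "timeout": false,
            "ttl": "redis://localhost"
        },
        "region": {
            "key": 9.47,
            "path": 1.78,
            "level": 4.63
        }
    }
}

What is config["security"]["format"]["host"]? True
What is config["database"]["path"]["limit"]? 5.53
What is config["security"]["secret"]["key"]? "us-east-1"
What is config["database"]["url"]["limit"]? False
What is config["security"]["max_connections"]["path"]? "debug"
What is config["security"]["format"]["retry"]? True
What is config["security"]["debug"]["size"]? 2.09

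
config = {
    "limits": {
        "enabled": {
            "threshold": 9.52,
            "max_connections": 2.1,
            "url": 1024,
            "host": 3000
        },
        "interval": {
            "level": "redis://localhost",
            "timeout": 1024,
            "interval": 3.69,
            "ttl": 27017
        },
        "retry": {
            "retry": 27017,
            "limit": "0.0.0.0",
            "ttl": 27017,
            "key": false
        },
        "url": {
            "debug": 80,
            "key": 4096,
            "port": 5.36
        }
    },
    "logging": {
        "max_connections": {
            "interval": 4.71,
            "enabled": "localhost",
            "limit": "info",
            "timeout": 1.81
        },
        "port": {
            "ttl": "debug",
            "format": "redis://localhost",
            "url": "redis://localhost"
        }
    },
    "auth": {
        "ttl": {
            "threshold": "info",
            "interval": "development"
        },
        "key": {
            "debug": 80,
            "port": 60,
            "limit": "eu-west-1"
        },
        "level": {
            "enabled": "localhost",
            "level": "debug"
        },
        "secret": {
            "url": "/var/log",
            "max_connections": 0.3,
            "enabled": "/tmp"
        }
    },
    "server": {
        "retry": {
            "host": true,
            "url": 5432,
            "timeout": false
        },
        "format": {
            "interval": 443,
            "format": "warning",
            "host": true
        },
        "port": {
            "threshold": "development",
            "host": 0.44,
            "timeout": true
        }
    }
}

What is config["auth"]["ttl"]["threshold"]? "info"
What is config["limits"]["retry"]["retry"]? 27017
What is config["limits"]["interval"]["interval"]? 3.69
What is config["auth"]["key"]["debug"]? 80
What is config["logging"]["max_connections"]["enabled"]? "localhost"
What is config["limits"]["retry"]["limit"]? "0.0.0.0"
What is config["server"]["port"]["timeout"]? True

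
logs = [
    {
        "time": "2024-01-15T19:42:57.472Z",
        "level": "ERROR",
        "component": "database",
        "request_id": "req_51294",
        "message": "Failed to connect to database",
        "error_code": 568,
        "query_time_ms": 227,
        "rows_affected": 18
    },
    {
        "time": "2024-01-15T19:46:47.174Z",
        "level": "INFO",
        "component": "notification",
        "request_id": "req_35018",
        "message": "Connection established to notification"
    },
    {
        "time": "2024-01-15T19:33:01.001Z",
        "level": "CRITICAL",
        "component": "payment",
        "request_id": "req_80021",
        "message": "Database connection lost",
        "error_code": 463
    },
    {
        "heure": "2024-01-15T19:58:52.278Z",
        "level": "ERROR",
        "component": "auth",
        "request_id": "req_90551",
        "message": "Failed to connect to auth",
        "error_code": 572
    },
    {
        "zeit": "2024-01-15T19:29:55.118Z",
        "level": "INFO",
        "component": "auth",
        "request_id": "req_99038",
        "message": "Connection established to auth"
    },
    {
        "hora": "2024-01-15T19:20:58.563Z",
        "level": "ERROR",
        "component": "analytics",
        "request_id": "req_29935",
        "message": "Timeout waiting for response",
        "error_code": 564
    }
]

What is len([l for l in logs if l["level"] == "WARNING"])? 0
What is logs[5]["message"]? "Timeout waiting for response"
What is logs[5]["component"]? "analytics"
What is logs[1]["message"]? "Connection established to notification"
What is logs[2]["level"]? "CRITICAL"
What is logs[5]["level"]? "ERROR"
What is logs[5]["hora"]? "2024-01-15T19:20:58.563Z"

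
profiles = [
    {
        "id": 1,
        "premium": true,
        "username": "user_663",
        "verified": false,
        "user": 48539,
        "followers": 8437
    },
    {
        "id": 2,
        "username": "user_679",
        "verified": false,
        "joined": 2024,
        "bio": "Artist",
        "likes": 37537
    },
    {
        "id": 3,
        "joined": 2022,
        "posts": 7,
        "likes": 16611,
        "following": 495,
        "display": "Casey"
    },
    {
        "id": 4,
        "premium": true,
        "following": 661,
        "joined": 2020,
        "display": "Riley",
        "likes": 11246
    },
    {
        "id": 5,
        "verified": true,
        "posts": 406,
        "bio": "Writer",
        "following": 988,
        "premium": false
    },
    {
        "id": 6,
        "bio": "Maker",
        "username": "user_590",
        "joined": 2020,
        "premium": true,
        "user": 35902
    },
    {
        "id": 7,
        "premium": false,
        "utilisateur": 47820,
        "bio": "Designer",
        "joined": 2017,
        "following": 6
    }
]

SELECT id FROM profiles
[1, 2, 3, 4, 5, 6, 7]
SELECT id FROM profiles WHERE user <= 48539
[1, 6]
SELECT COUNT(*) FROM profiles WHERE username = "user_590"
1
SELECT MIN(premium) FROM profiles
False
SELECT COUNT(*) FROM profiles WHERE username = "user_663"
1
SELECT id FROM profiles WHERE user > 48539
[]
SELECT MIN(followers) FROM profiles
8437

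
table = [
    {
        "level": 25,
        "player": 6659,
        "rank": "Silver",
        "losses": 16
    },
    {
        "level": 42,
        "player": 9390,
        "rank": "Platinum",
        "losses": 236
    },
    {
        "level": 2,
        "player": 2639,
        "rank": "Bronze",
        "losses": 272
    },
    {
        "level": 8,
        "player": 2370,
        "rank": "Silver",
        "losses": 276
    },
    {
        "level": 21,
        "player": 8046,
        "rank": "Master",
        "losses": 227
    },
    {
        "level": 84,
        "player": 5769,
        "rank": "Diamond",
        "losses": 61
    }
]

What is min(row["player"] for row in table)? 2370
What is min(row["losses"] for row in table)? 16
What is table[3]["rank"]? "Silver"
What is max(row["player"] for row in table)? 9390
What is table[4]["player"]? 8046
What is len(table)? 6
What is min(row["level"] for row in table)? 2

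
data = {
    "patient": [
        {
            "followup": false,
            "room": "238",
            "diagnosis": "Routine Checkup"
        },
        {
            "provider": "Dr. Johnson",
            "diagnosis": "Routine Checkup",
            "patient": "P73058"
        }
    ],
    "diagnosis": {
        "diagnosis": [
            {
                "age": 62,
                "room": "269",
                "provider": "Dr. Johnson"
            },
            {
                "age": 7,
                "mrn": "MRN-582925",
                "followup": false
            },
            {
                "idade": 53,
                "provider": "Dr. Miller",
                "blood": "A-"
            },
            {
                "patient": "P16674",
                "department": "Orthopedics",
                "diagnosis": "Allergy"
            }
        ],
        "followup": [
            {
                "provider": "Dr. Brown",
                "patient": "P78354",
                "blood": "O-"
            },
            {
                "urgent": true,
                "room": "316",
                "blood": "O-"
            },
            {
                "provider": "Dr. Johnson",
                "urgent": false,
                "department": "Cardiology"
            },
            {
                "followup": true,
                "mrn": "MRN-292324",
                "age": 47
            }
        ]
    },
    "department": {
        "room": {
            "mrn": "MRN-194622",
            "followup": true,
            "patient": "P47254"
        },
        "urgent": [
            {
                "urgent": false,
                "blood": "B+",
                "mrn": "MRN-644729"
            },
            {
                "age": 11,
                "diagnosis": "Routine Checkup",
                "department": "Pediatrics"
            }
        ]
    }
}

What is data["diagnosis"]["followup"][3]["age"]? 47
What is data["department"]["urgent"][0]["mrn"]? "MRN-644729"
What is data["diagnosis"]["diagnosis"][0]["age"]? 62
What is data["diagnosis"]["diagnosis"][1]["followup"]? False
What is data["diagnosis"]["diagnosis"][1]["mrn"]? "MRN-582925"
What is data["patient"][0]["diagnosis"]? "Routine Checkup"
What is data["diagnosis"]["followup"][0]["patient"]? "P78354"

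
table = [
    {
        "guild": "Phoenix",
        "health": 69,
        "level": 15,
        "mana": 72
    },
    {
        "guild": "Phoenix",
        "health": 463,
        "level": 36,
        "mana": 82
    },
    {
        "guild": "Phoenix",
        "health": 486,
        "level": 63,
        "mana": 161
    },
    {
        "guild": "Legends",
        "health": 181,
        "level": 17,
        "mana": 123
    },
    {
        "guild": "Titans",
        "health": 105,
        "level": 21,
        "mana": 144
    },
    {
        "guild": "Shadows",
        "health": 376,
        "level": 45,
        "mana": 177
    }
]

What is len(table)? 6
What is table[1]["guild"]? "Phoenix"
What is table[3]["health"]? 181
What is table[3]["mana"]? 123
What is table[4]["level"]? 21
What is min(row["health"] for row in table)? 69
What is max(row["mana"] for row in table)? 177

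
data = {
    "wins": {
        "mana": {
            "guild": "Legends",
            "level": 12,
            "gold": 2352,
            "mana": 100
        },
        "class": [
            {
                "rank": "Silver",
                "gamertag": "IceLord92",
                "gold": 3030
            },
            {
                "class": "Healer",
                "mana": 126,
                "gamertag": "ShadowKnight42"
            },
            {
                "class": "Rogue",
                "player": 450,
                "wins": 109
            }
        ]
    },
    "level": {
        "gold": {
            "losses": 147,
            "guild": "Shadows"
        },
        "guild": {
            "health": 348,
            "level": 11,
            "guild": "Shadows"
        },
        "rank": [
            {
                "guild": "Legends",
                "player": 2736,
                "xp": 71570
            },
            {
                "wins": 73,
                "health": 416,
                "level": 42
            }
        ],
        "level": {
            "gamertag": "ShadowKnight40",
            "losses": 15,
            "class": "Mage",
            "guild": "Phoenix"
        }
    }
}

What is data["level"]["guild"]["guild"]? "Shadows"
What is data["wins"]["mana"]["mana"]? 100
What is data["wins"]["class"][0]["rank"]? "Silver"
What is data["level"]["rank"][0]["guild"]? "Legends"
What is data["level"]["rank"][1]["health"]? 416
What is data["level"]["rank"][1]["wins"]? 73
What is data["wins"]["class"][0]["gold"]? 3030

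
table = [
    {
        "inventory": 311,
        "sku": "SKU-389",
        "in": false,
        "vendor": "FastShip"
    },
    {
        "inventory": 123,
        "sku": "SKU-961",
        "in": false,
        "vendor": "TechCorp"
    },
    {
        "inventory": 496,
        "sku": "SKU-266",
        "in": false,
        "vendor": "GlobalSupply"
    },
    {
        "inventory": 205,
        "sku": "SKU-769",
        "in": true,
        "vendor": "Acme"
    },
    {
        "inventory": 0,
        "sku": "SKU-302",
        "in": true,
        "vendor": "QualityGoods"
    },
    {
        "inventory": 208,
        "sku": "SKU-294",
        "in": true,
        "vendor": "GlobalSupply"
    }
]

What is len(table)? 6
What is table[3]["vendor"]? "Acme"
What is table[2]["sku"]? "SKU-266"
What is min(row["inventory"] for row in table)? 0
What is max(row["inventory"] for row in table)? 496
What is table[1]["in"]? False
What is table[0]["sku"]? "SKU-389"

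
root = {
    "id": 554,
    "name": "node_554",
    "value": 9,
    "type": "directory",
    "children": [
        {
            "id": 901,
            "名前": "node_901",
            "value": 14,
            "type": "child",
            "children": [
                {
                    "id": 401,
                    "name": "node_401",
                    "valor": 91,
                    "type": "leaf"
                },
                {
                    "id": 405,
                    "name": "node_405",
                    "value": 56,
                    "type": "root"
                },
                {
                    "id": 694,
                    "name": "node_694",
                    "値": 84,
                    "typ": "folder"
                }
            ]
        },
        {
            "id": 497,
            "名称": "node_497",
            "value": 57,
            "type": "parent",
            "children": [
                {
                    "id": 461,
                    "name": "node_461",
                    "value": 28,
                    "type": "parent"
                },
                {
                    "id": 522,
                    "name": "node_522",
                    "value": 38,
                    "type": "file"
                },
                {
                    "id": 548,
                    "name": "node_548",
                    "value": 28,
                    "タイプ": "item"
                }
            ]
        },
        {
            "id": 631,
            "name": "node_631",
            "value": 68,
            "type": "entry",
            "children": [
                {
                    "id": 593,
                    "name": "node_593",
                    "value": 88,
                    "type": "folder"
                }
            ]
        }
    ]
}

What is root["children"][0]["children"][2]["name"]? "node_694"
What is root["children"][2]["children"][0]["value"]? 88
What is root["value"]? 9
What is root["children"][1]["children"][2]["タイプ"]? "item"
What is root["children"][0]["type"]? "child"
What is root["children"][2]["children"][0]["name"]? "node_593"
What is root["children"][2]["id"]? 631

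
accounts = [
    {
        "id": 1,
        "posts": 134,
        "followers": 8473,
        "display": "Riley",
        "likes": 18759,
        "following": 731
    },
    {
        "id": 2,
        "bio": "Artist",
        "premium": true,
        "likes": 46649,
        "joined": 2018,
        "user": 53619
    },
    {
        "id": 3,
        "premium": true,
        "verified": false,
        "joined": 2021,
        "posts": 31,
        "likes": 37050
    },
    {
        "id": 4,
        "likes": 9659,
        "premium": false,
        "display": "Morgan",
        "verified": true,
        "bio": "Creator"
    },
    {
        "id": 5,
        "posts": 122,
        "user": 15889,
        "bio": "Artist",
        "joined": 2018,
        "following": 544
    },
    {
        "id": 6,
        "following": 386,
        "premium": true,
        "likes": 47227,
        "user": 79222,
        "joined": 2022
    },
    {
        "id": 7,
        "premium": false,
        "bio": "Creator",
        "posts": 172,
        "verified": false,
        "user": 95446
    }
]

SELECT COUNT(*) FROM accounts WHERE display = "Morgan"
1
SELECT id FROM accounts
[1, 2, 3, 4, 5, 6, 7]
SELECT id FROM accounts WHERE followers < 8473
[]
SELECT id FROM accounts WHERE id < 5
[1, 2, 3, 4]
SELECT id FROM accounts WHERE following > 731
[]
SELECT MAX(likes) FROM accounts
47227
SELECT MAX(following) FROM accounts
731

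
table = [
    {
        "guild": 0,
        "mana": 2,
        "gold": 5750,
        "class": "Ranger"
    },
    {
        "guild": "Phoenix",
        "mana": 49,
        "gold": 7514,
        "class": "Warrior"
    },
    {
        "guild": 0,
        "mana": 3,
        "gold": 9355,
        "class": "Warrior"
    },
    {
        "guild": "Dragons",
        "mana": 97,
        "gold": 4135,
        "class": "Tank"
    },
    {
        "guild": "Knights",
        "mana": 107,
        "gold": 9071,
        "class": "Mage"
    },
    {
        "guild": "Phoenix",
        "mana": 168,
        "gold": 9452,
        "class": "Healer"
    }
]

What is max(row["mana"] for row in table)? 168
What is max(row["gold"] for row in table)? 9452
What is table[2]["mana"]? 3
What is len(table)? 6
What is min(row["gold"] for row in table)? 4135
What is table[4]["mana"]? 107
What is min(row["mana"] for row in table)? 2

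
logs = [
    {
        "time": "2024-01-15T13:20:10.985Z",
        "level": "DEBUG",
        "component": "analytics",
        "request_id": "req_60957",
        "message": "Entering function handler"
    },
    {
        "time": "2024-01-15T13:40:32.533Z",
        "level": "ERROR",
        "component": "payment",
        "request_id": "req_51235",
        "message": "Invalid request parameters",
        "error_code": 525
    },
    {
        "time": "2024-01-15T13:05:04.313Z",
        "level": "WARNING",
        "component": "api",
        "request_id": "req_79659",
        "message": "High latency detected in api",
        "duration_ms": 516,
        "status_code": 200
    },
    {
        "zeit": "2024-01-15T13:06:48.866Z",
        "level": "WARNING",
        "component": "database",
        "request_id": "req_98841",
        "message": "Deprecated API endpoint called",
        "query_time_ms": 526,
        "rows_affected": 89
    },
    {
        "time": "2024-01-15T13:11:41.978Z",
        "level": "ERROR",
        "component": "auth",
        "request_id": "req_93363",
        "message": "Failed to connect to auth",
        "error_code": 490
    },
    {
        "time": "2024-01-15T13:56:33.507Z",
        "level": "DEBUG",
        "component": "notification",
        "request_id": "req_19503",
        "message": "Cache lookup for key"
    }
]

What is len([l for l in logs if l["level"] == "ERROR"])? 2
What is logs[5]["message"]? "Cache lookup for key"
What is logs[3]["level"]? "WARNING"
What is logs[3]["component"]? "database"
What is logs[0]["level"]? "DEBUG"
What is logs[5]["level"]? "DEBUG"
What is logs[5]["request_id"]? "req_19503"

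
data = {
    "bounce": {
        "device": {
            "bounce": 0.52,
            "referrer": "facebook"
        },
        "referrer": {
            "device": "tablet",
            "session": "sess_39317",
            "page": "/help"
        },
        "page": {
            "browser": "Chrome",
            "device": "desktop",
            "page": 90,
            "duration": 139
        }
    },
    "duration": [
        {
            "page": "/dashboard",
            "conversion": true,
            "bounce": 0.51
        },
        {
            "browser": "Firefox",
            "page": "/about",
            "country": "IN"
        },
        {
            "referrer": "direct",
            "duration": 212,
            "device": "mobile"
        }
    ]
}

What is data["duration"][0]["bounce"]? 0.51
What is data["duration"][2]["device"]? "mobile"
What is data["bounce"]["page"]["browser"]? "Chrome"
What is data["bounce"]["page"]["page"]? 90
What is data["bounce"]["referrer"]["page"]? "/help"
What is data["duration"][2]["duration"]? 212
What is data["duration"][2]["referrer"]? "direct"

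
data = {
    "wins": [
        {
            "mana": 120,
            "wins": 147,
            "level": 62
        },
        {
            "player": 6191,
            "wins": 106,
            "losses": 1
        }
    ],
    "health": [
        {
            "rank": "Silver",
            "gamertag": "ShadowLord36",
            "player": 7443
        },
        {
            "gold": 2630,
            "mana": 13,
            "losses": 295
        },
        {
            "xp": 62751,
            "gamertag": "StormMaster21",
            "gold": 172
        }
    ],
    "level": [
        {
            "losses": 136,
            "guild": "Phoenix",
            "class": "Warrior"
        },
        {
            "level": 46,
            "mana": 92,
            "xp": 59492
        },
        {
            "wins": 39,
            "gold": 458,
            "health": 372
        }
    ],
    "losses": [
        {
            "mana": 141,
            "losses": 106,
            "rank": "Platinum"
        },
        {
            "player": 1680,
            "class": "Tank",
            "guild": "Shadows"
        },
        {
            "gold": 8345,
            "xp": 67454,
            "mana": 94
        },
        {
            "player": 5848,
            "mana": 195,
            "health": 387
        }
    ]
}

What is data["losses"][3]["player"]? 5848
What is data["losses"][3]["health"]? 387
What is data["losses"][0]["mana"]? 141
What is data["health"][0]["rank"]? "Silver"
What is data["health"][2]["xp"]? 62751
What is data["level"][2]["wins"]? 39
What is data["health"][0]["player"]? 7443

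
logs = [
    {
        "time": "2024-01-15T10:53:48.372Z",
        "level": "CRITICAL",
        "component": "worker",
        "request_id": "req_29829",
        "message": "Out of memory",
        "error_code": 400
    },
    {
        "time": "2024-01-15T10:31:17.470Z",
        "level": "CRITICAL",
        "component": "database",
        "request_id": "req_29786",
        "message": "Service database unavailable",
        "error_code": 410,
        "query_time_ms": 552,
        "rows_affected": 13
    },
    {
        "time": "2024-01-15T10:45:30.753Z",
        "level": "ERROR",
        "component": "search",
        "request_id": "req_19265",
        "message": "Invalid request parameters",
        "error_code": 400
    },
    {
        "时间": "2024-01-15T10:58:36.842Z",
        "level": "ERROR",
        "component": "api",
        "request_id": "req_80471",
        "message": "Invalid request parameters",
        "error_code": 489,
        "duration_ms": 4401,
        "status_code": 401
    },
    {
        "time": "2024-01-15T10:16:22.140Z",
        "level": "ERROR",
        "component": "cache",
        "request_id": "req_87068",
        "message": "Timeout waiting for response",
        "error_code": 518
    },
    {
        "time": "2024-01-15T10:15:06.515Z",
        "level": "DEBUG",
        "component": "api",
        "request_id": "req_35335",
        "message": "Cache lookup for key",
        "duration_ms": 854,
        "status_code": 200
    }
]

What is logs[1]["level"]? "CRITICAL"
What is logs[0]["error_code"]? 400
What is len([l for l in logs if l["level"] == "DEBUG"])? 1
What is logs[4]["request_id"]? "req_87068"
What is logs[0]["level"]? "CRITICAL"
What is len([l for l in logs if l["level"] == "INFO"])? 0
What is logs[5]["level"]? "DEBUG"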